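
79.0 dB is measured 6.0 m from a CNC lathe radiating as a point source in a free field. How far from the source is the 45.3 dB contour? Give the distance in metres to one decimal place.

290.5 m

For a point source L₁ − L₂ = 20·log₁₀(r₂/r₁), so r₂ = r₁·10^((L₁−L₂)/20).
r₂ = 6.0·10^((79.0−45.3)/20) = 6.0·10^(33.7/20) = 290.50 m.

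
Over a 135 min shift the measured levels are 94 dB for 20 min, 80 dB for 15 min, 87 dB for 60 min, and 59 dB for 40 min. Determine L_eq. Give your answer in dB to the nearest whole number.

L_eq = 10·log₁₀[(1/T)·Σ tᵢ·10^(Lᵢ/10)] with T = 135 min.
Σ tᵢ·10^(Lᵢ/10) = 20·10^(94/10) + 15·10^(80/10) + 60·10^(87/10) + 40·10^(59/10) = 8.184e+10.
L_eq = 10·log₁₀(8.184e+10/135) = 87.83 dB.

88 dB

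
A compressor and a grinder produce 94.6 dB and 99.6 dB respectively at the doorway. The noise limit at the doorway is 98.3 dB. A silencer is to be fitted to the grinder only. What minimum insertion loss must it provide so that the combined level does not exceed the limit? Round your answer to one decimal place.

3.7 dB

The untreated sources together contribute 10^(94.6/10) = 2.884e+09, i.e. 94.60 dB.
The limit corresponds to 10^(98.3/10) = 6.761e+09; subtracting the fixed part leaves 3.877e+09 for the grinder, i.e. 95.88 dB.
So the grinder must be reduced from 99.6 to 95.88 dB: IL = 3.72 dB.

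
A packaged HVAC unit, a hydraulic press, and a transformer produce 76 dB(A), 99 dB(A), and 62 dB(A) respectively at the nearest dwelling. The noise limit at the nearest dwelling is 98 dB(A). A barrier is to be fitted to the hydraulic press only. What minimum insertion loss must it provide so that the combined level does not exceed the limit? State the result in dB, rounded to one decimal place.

1.0 dB

Everything except the hydraulic press sums to 10^(76/10) + 10^(62/10) = 4.140e+07 in linear terms, 76.17 dB(A).
The limit corresponds to 10^(98/10) = 6.310e+09; subtracting the fixed part leaves 6.268e+09 for the hydraulic press, i.e. 97.97 dB(A).
So the hydraulic press must be reduced from 99 to 97.97 dB(A): IL = 1.03 dB.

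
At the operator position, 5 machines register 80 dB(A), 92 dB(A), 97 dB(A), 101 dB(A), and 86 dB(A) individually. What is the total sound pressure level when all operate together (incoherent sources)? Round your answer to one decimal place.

Incoherent sources combine by intensity addition: L_total = 10·log₁₀(Σ 10^(L_i/10)).
Σ 10^(L/10) = 10^(80/10) + 10^(92/10) + 10^(97/10) + 10^(101/10) + 10^(86/10) = 1.968e+10.
L_total = 10·log₁₀(1.968e+10) = 102.94 dB(A).

102.9 dB(A)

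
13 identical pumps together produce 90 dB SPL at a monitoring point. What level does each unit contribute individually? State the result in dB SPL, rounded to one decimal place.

Dividing the total intensity by 13 lowers the level by 10·log₁₀ 13 = 11.139 dB: L₁ = 90 − 11.139.

78.9 dB SPL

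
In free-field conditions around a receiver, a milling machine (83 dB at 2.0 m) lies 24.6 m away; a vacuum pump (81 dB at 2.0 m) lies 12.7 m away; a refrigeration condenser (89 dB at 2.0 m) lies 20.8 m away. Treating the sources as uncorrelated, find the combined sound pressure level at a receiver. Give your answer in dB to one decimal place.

First find each source's level at the receiver (point-source: −20·log₁₀(r/r_ref)), then combine on an intensity basis.
milling machine: 83 − 20·log₁₀(24.6/2.0) = 83 − 21.80 = 61.20 dB.
vacuum pump: 81 − 20·log₁₀(12.7/2.0) = 81 − 16.06 = 64.94 dB.
refrigeration condenser: 89 − 20·log₁₀(20.8/2.0) = 89 − 20.34 = 68.66 dB.
Σ 10^(L/10) = 1.178e+07 → L_total = 10·log₁₀(1.178e+07) = 70.71 dB.

70.7 dB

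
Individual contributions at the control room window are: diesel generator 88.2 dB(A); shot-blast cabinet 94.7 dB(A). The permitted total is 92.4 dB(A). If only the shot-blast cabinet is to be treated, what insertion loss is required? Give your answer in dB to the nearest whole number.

Everything except the shot-blast cabinet sums to 10^(88.2/10) = 6.607e+08 in linear terms, 88.20 dB(A).
The limit corresponds to 10^(92.4/10) = 1.738e+09; subtracting the fixed part leaves 1.077e+09 for the shot-blast cabinet, i.e. 90.32 dB(A).
Required insertion loss = 94.7 − 90.32 = 4.38 dB.

4 dB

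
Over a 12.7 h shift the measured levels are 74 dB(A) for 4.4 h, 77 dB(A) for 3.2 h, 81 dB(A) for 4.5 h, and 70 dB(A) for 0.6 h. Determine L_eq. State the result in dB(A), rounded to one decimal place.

78.2 dB(A)

The energy average is taken in the linear domain: L_eq = 10·log₁₀[(Σ tᵢ·10^(Lᵢ/10))/T], T = 12.7 h.
Σ tᵢ·10^(Lᵢ/10) = 4.4·10^(74/10) + 3.2·10^(77/10) + 4.5·10^(81/10) + 0.6·10^(70/10) = 8.434e+08.
L_eq = 10·log₁₀(8.434e+08/12.7) = 78.22 dB(A).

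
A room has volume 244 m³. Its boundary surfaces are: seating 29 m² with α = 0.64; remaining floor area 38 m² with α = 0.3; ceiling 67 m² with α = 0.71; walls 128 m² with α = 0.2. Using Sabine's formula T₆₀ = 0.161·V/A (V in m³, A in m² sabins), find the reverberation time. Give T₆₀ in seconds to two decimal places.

0.38 s

Summing Sᵢαᵢ: 29·0.64 + 38·0.3 + 67·0.71 + 128·0.2 = 103.13 m².
T₆₀ = 0.161·V/A = 0.161·244/103.13 = 0.381 s.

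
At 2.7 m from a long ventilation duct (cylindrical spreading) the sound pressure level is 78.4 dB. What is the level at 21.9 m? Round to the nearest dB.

Cylindrical spreading from a line source gives a 10·log₁₀(r₂/r₁) drop.
L₂ = 78.4 − 10·log₁₀(21.9/2.7) = 78.4 − 9.091 = 69.31 dB.

69 dB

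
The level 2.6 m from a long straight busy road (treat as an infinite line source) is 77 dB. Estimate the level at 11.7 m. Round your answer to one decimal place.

70.5 dB

Cylindrical spreading from a line source gives a 10·log₁₀(r₂/r₁) drop.
L₂ = 77 − 10·log₁₀(11.7/2.6) = 77 − 6.532 = 70.47 dB.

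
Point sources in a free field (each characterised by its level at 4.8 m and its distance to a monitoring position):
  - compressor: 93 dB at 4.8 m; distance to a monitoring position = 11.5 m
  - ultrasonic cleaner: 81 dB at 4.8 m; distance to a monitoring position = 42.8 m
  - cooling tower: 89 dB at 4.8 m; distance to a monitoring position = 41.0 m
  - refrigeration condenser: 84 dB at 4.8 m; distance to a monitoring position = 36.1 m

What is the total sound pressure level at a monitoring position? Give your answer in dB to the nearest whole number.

First find each source's level at the receiver (point-source: −20·log₁₀(r/r_ref)), then combine on an intensity basis.
compressor: 93 − 20·log₁₀(11.5/4.8) = 93 − 7.59 = 85.41 dB.
ultrasonic cleaner: 81 − 20·log₁₀(42.8/4.8) = 81 − 19.00 = 62.00 dB.
cooling tower: 89 − 20·log₁₀(41.0/4.8) = 89 − 18.63 = 70.37 dB.
refrigeration condenser: 84 − 20·log₁₀(36.1/4.8) = 84 − 17.53 = 66.47 dB.
Σ 10^(L/10) = 3.645e+08 → L_total = 10·log₁₀(3.645e+08) = 85.62 dB.

86 dB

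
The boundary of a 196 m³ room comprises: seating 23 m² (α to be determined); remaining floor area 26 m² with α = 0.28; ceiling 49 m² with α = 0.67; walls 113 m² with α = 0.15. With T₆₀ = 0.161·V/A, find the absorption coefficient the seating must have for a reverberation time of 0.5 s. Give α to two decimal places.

0.26

Required total absorption A = 0.161·196/0.5 = 63.11 m².
Absorption from the other surfaces = 26·0.28 + 49·0.67 + 113·0.15 = 57.06 m², so the seating must supply 6.05 m² over 23 m².
α = 6.05/23 = 0.263.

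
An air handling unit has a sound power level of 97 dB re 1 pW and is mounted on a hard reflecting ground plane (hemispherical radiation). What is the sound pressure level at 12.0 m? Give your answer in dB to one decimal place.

The power spreads over a hemisphere of area 2π·r², so L_p = L_w − 10·log₁₀(2π·r²).
2π·r² = 904.8 m², 10·log₁₀ of that is 29.565 dB.
L_p = 97 − 29.565 = 67.43 dB.

67.4 dB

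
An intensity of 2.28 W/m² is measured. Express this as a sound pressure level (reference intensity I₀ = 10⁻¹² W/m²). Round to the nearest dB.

124 dB

I/I₀ = 2.28/10⁻¹² = 2.28×10^12, and L = 10·log₁₀(I/I₀).
L = 10·(0.3579 + 12) = 123.58 dB.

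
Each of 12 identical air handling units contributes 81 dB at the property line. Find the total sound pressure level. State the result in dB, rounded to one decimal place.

91.8 dB

L_total = L₁ + 10·log₁₀ N for N identical incoherent sources.
L_total = 81 + 10·log₁₀(12) = 81 + 10.792 = 91.79 dB.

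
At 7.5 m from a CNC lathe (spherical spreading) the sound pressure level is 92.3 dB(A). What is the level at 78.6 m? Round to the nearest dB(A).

72 dB(A)

Spherical spreading from a point source gives a 20·log₁₀(r₂/r₁) drop.
L₂ = 92.3 − 20·log₁₀(78.6/7.5) = 92.3 − 20.407 = 71.89 dB(A).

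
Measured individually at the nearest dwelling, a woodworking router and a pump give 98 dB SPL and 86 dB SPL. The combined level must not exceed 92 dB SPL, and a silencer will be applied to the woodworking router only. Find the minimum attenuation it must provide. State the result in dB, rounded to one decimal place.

7.3 dB

Fixed contribution from the other source: Σ 10^(L/10) = 10^(86/10) = 3.981e+08 (86.00 dB SPL).
The limit corresponds to 10^(92/10) = 1.585e+09; subtracting the fixed part leaves 1.187e+09 for the woodworking router, i.e. 90.74 dB SPL.
So the woodworking router must be reduced from 98 to 90.74 dB SPL: IL = 7.26 dB.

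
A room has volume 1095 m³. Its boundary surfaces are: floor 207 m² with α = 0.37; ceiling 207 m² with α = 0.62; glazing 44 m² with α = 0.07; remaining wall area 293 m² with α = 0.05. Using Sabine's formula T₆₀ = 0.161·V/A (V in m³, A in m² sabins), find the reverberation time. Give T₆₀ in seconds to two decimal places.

Total absorption A = 207·0.37 + 207·0.62 + 44·0.07 + 293·0.05 = 222.66 m² sabins.
T₆₀ = 0.161 × 1095 / 222.66 = 0.792 s.

0.79 s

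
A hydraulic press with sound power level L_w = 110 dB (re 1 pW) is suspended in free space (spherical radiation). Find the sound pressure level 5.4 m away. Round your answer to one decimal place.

84.4 dB

Free-field spherical radiation: L_p = L_w − 10·log₁₀(4π·r²), r = 5.4 m.
4π·r² = 366.4 m², 10·log₁₀ of that is 25.640 dB.
L_p = 110 − 25.640 = 84.36 dB.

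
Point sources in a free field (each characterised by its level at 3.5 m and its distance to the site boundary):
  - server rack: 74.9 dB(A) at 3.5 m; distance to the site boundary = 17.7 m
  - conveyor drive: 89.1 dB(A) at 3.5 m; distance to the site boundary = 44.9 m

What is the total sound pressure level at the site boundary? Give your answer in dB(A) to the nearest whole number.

68 dB(A)

First find each source's level at the receiver (point-source: −20·log₁₀(r/r_ref)), then combine on an intensity basis.
server rack: 74.9 − 20·log₁₀(17.7/3.5) = 74.9 − 14.08 = 60.82 dB(A).
conveyor drive: 89.1 − 20·log₁₀(44.9/3.5) = 89.1 − 22.16 = 66.94 dB(A).
Σ 10^(L/10) = 6.147e+06 → L_total = 10·log₁₀(6.147e+06) = 67.89 dB(A).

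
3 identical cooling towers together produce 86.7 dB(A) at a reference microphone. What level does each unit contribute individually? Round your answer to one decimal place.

For N identical incoherent sources L_total = L₁ + 10·log₁₀ N, so L₁ = 86.7 − 10·log₁₀(3) = 86.7 − 4.771.

81.9 dB(A)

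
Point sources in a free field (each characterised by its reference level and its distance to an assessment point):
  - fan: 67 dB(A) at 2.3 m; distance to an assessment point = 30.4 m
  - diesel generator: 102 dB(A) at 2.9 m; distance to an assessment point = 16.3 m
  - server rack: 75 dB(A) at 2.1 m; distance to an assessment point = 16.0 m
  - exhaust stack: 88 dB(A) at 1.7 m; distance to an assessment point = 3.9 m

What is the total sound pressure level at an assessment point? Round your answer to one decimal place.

87.9 dB(A)

Propagate each source to the receiver with L = L_ref − 20·log₁₀(r/r_ref), then add intensities.
fan: 67 − 20·log₁₀(30.4/2.3) = 67 − 22.42 = 44.58 dB(A).
diesel generator: 102 − 20·log₁₀(16.3/2.9) = 102 − 15.00 = 87.00 dB(A).
server rack: 75 − 20·log₁₀(16.0/2.1) = 75 − 17.64 = 57.36 dB(A).
exhaust stack: 88 − 20·log₁₀(3.9/1.7) = 88 − 7.21 = 80.79 dB(A).
Σ 10^(L/10) = 6.221e+08 → L_total = 10·log₁₀(6.221e+08) = 87.94 dB(A).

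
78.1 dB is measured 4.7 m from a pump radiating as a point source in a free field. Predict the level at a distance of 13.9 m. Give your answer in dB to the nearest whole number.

For a point source, L₂ = L₁ − 20·log₁₀(r₂/r₁).
L₂ = 78.1 − 20·log₁₀(13.9/4.7) = 78.1 − 9.418 = 68.68 dB.

69 dB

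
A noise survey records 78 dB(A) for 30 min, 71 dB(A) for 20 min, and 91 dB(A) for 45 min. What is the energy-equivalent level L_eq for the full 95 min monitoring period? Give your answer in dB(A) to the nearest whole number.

88 dB(A)

Weight each interval's intensity by its duration and average over T = 95 min:
Σ tᵢ·10^(Lᵢ/10) = 30·10^(78/10) + 20·10^(71/10) + 45·10^(91/10) = 5.880e+10.
L_eq = 10·log₁₀(5.880e+10/95) = 87.92 dB(A).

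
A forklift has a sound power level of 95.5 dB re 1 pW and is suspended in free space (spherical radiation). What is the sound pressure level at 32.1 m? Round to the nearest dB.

54 dB

Free-field spherical radiation: L_p = L_w − 10·log₁₀(4π·r²), r = 32.1 m.
4π·r² = 1.295e+04 m², 10·log₁₀ of that is 41.122 dB.
L_p = 95.5 − 41.122 = 54.38 dB.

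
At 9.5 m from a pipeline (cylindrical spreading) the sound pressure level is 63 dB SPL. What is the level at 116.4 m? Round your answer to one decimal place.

Line-source attenuation: ΔL = 10·log₁₀(r₂/r₁) = 10·log₁₀(116.4/9.5) = 10.882 dB.
L₂ = 63 − 10·log₁₀(116.4/9.5) = 63 − 10.882 = 52.12 dB SPL.

52.1 dB SPL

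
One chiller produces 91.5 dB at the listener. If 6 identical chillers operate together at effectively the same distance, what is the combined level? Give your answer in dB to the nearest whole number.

N identical incoherent sources raise the level by 10·log₁₀ N.
L_total = 91.5 + 10·log₁₀(6) = 91.5 + 7.782 = 99.28 dB.

99 dB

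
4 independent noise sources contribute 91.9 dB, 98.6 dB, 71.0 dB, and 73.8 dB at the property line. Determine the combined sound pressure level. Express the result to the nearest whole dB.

For uncorrelated sources the intensities add, so convert each level to linear form, sum, and take 10·log₁₀ of the total.
Σ 10^(L/10) = 10^(91.9/10) + 10^(98.6/10) + 10^(71.0/10) + 10^(73.8/10) = 8.830e+09.
L_total = 10·log₁₀(8.830e+09) = 99.46 dB.

99 dB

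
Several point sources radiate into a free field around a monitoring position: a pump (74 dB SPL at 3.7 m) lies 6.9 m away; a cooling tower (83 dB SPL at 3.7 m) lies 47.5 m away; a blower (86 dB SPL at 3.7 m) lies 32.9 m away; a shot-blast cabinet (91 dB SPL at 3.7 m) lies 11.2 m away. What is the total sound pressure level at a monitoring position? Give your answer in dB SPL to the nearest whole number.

Propagate each source to the receiver with L = L_ref − 20·log₁₀(r/r_ref), then add intensities.
pump: 74 − 20·log₁₀(6.9/3.7) = 74 − 5.41 = 68.59 dB SPL.
cooling tower: 83 − 20·log₁₀(47.5/3.7) = 83 − 22.17 = 60.83 dB SPL.
blower: 86 − 20·log₁₀(32.9/3.7) = 86 − 18.98 = 67.02 dB SPL.
shot-blast cabinet: 91 − 20·log₁₀(11.2/3.7) = 91 − 9.62 = 81.38 dB SPL.
Σ 10^(L/10) = 1.509e+08 → L_total = 10·log₁₀(1.509e+08) = 81.79 dB SPL.

82 dB SPL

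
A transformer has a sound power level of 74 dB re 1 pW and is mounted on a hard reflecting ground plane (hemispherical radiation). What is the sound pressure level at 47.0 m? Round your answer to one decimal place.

L_p = L_w − 10·log₁₀(2π·r²) with r = 47.0 m.
2π·r² = 1.388e+04 m², 10·log₁₀ of that is 41.424 dB.
L_p = 74 − 41.424 = 32.58 dB.

32.6 dB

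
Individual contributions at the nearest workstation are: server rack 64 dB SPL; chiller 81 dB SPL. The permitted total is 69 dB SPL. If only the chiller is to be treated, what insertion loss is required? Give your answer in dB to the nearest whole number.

14 dB

The untreated sources together contribute 10^(64/10) = 2.512e+06, i.e. 64.00 dB SPL.
The limit corresponds to 10^(69/10) = 7.943e+06; subtracting the fixed part leaves 5.431e+06 for the chiller, i.e. 67.35 dB SPL.
Required insertion loss = 81 − 67.35 = 13.65 dB.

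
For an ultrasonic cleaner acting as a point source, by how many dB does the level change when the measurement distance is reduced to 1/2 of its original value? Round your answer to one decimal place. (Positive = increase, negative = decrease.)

Point-source spreading: ΔL = −20·log₁₀(r₂/r₁).
ΔL = −20·log₁₀(0.5) = +6.02 dB.

+6.0 dB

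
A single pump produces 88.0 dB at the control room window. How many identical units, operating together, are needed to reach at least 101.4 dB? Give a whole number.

22

N identical sources give L₁ + 10·log₁₀ N, so require 10·log₁₀ N ≥ 101.4 − 88.0 = 13.4 dB.
N ≥ 10^(13.4/10) = 21.878, so N = 22.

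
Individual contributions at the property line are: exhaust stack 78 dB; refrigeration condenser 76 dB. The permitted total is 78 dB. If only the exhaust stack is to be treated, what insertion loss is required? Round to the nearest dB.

4 dB

The untreated sources together contribute 10^(76/10) = 3.981e+07, i.e. 76.00 dB.
To meet 78 dB overall, the treated exhaust stack may contribute at most 10^(78/10) − 3.981e+07 = 2.329e+07, i.e. 73.67 dB.
So the exhaust stack must be reduced from 78 to 73.67 dB: IL = 4.33 dB.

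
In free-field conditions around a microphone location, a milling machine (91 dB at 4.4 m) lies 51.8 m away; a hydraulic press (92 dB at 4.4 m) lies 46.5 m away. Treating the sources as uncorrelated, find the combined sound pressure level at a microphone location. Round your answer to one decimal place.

Apply inverse-square spreading to bring every level to the receiver, then sum 10^(L/10).
milling machine: 91 − 20·log₁₀(51.8/4.4) = 91 − 21.42 = 69.58 dB.
hydraulic press: 92 − 20·log₁₀(46.5/4.4) = 92 − 20.48 = 71.52 dB.
Σ 10^(L/10) = 2.327e+07 → L_total = 10·log₁₀(2.327e+07) = 73.67 dB.

73.7 dB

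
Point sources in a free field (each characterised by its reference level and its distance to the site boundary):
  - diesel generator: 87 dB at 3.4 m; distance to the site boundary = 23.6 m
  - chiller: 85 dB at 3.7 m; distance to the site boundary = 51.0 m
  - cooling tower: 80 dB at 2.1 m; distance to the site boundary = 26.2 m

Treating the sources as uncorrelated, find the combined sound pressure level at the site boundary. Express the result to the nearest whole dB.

First find each source's level at the receiver (point-source: −20·log₁₀(r/r_ref)), then combine on an intensity basis.
diesel generator: 87 − 20·log₁₀(23.6/3.4) = 87 − 16.83 = 70.17 dB.
chiller: 85 − 20·log₁₀(51.0/3.7) = 85 − 22.79 = 62.21 dB.
cooling tower: 80 − 20·log₁₀(26.2/2.1) = 80 − 21.92 = 58.08 dB.
Σ 10^(L/10) = 1.271e+07 → L_total = 10·log₁₀(1.271e+07) = 71.04 dB.

71 dB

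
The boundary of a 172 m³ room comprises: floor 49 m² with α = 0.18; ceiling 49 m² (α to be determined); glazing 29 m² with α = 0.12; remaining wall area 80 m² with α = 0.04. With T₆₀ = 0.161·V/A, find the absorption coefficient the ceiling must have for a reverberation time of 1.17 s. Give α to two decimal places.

From T₆₀ = 0.161·V/A, the target T₆₀ = 1.17 s needs A = 0.161·172/1.17 = 23.67 m².
Absorption from the other surfaces = 49·0.18 + 29·0.12 + 80·0.04 = 15.50 m², so the ceiling must supply 8.17 m² over 49 m².
α = 8.17/49 = 0.167.

0.17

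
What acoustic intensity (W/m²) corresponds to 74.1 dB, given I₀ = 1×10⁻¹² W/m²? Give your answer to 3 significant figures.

2.57e-05 W/m²

L = 10·log₁₀(I/I₀) ⇒ I = I₀·10^(L/10) = 10⁻¹² × 10^7.41.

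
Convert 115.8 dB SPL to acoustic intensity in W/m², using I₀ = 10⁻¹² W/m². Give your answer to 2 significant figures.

L = 10·log₁₀(I/I₀) ⇒ I = I₀·10^(L/10) = 10⁻¹² × 10^11.58.

0.38 W/m²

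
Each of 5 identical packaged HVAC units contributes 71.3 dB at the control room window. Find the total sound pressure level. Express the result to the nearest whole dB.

L_total = L₁ + 10·log₁₀ N for N identical incoherent sources.
L_total = 71.3 + 10·log₁₀(5) = 71.3 + 6.990 = 78.29 dB.

78 dB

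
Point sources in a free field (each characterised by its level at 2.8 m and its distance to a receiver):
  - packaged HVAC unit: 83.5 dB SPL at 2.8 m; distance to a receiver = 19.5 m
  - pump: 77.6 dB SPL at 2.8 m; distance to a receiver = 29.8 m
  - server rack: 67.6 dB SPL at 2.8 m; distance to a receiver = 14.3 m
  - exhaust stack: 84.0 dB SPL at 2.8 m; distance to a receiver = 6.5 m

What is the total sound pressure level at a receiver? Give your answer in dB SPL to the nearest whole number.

77 dB SPL

Apply inverse-square spreading to bring every level to the receiver, then sum 10^(L/10).
packaged HVAC unit: 83.5 − 20·log₁₀(19.5/2.8) = 83.5 − 16.86 = 66.64 dB SPL.
pump: 77.6 − 20·log₁₀(29.8/2.8) = 77.6 − 20.54 = 57.06 dB SPL.
server rack: 67.6 − 20·log₁₀(14.3/2.8) = 67.6 − 14.16 = 53.44 dB SPL.
exhaust stack: 84.0 − 20·log₁₀(6.5/2.8) = 84.0 − 7.32 = 76.68 dB SPL.
Σ 10^(L/10) = 5.196e+07 → L_total = 10·log₁₀(5.196e+07) = 77.16 dB SPL.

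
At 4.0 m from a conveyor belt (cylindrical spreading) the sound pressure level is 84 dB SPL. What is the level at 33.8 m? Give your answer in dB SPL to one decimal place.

Cylindrical spreading from a line source gives a 10·log₁₀(r₂/r₁) drop.
L₂ = 84 − 10·log₁₀(33.8/4.0) = 84 − 9.269 = 74.73 dB SPL.

74.7 dB SPL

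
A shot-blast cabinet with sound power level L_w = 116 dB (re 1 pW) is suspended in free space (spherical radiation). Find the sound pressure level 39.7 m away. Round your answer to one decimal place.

The power spreads over a sphere of area 4π·r², so L_p = L_w − 10·log₁₀(4π·r²).
4π·r² = 1.981e+04 m², 10·log₁₀ of that is 42.968 dB.
L_p = 116 − 42.968 = 73.03 dB.

73.0 dB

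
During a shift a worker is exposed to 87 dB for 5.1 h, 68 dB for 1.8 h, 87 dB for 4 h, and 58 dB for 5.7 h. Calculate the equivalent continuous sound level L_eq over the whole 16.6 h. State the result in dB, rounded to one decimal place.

84.4 dB

The energy average is taken in the linear domain: L_eq = 10·log₁₀[(Σ tᵢ·10^(Lᵢ/10))/T], T = 16.6 h.
Σ tᵢ·10^(Lᵢ/10) = 5.1·10^(87/10) + 1.8·10^(68/10) + 4·10^(87/10) + 5.7·10^(58/10) = 4.576e+09.
L_eq = 10·log₁₀(4.576e+09/16.6) = 84.40 dB.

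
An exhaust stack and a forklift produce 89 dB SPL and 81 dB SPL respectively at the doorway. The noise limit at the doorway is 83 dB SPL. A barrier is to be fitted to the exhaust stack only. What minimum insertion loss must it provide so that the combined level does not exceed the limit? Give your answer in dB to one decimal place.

10.3 dB

Everything except the exhaust stack sums to 10^(81/10) = 1.259e+08 in linear terms, 81.00 dB SPL.
To meet 83 dB SPL overall, the treated exhaust stack may contribute at most 10^(83/10) − 1.259e+08 = 7.363e+07, i.e. 78.67 dB SPL.
Required insertion loss = 89 − 78.67 = 10.33 dB.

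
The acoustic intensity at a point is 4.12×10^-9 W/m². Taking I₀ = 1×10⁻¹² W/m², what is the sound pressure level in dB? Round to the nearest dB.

I/I₀ = 4.12×10^-9/10⁻¹² = 4.12×10^3, and L = 10·log₁₀(I/I₀).
L = 10·(0.6149 + 3) = 36.15 dB.

36 dB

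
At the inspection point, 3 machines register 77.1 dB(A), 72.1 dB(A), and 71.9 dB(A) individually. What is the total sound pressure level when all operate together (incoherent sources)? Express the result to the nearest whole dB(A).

Incoherent sources combine by intensity addition: L_total = 10·log₁₀(Σ 10^(L_i/10)).
Σ 10^(L/10) = 10^(77.1/10) + 10^(72.1/10) + 10^(71.9/10) = 8.299e+07.
L_total = 10·log₁₀(8.299e+07) = 79.19 dB(A).

79 dB(A)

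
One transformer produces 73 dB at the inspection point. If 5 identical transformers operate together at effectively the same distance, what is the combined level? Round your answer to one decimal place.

80.0 dB

N identical incoherent sources raise the level by 10·log₁₀ N.
L_total = 73 + 10·log₁₀(5) = 73 + 6.990 = 79.99 dB.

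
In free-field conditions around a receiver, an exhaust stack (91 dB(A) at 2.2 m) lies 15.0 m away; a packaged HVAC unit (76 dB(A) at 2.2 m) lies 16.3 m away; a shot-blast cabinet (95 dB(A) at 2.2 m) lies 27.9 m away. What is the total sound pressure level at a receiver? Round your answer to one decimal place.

76.8 dB(A)

Apply inverse-square spreading to bring every level to the receiver, then sum 10^(L/10).
exhaust stack: 91 − 20·log₁₀(15.0/2.2) = 91 − 16.67 = 74.33 dB(A).
packaged HVAC unit: 76 − 20·log₁₀(16.3/2.2) = 76 − 17.40 = 58.60 dB(A).
shot-blast cabinet: 95 − 20·log₁₀(27.9/2.2) = 95 − 22.06 = 72.94 dB(A).
Σ 10^(L/10) = 4.747e+07 → L_total = 10·log₁₀(4.747e+07) = 76.76 dB(A).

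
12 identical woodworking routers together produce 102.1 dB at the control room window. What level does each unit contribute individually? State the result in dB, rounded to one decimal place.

For N identical incoherent sources L_total = L₁ + 10·log₁₀ N, so L₁ = 102.1 − 10·log₁₀(12) = 102.1 − 10.792.

91.3 dB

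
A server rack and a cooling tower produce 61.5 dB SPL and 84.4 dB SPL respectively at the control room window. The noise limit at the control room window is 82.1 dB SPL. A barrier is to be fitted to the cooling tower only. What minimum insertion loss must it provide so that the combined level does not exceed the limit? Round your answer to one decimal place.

2.3 dB

Everything except the cooling tower sums to 10^(61.5/10) = 1.413e+06 in linear terms, 61.50 dB SPL.
To meet 82.1 dB SPL overall, the treated cooling tower may contribute at most 10^(82.1/10) − 1.413e+06 = 1.608e+08, i.e. 82.06 dB SPL.
Required insertion loss = 84.4 − 82.06 = 2.34 dB.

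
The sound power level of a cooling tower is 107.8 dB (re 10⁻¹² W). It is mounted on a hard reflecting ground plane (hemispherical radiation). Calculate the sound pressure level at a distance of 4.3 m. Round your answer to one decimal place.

87.1 dB

The power spreads over a hemisphere of area 2π·r², so L_p = L_w − 10·log₁₀(2π·r²).
2π·r² = 116.2 m², 10·log₁₀ of that is 20.651 dB.
L_p = 107.8 − 20.651 = 87.15 dB.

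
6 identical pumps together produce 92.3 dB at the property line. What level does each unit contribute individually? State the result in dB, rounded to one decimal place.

84.5 dB

Dividing the total intensity by 6 lowers the level by 10·log₁₀ 6 = 7.782 dB: L₁ = 92.3 − 7.782.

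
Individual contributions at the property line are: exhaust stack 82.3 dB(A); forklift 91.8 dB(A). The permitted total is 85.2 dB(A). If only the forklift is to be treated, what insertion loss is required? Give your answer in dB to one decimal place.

9.7 dB

The untreated sources together contribute 10^(82.3/10) = 1.698e+08, i.e. 82.30 dB(A).
The limit corresponds to 10^(85.2/10) = 3.311e+08; subtracting the fixed part leaves 1.613e+08 for the forklift, i.e. 82.08 dB(A).
So the forklift must be reduced from 91.8 to 82.08 dB(A): IL = 9.72 dB.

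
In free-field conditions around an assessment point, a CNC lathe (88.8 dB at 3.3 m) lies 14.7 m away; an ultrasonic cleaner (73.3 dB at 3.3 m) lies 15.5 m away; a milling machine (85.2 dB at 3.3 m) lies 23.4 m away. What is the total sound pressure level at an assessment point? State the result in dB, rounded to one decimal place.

76.6 dB

Propagate each source to the receiver with L = L_ref − 20·log₁₀(r/r_ref), then add intensities.
CNC lathe: 88.8 − 20·log₁₀(14.7/3.3) = 88.8 − 12.98 = 75.82 dB.
ultrasonic cleaner: 73.3 − 20·log₁₀(15.5/3.3) = 73.3 − 13.44 = 59.86 dB.
milling machine: 85.2 − 20·log₁₀(23.4/3.3) = 85.2 − 17.01 = 68.19 dB.
Σ 10^(L/10) = 4.578e+07 → L_total = 10·log₁₀(4.578e+07) = 76.61 dB.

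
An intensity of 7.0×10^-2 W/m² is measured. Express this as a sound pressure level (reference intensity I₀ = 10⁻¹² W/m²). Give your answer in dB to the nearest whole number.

Dividing by I₀ shifts the exponent by 12: I/I₀ = 7.0×10^10.
L = 10·(0.8451 + 10) = 108.45 dB.

108 dB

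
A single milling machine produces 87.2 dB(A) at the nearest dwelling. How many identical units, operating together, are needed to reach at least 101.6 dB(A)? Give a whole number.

28

The shortfall is 101.6 − 87.2 = 14.4 dB, and N units add 10·log₁₀ N, so need 10·log₁₀ N ≥ 14.4.
N ≥ 10^(14.4/10) = 27.542, so N = 28.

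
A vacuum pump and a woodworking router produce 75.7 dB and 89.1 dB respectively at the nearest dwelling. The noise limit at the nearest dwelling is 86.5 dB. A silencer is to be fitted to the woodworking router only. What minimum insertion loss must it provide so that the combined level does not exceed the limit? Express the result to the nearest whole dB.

3 dB

The untreated sources together contribute 10^(75.7/10) = 3.715e+07, i.e. 75.70 dB.
The limit corresponds to 10^(86.5/10) = 4.467e+08; subtracting the fixed part leaves 4.095e+08 for the woodworking router, i.e. 86.12 dB.
Required insertion loss = 89.1 − 86.12 = 2.98 dB.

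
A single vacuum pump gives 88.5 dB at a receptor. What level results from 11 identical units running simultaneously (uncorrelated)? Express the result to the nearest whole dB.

N identical incoherent sources raise the level by 10·log₁₀ N.
L_total = 88.5 + 10·log₁₀(11) = 88.5 + 10.414 = 98.91 dB.

99 dB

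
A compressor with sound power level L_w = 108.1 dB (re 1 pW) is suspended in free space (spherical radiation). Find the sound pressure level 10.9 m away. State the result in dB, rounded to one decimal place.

76.4 dB

L_p = L_w − 10·log₁₀(4π·r²) with r = 10.9 m.
4π·r² = 1493 m², 10·log₁₀ of that is 31.741 dB.
L_p = 108.1 − 31.741 = 76.36 dB.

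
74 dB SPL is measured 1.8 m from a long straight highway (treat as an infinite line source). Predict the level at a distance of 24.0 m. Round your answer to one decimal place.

Line-source attenuation: ΔL = 10·log₁₀(r₂/r₁) = 10·log₁₀(24.0/1.8) = 11.249 dB.
L₂ = 74 − 10·log₁₀(24.0/1.8) = 74 − 11.249 = 62.75 dB SPL.

62.8 dB SPL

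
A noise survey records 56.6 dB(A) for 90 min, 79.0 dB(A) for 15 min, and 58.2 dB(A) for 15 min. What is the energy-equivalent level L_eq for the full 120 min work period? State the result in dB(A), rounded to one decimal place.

L_eq = 10·log₁₀[(1/T)·Σ tᵢ·10^(Lᵢ/10)] with T = 120 min.
Σ tᵢ·10^(Lᵢ/10) = 90·10^(56.6/10) + 15·10^(79.0/10) + 15·10^(58.2/10) = 1.243e+09.
L_eq = 10·log₁₀(1.243e+09/120) = 70.15 dB(A).

70.2 dB(A)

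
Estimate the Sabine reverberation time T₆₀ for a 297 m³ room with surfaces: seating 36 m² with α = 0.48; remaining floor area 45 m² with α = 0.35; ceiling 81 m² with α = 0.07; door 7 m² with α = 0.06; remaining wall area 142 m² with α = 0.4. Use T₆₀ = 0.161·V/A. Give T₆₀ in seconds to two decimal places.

0.50 s

A = Σ Sᵢαᵢ = 36·0.48 + 45·0.35 + 81·0.07 + 7·0.06 + 142·0.4 = 95.92 m².
T₆₀ = 0.161 × 297 / 95.92 = 0.499 s.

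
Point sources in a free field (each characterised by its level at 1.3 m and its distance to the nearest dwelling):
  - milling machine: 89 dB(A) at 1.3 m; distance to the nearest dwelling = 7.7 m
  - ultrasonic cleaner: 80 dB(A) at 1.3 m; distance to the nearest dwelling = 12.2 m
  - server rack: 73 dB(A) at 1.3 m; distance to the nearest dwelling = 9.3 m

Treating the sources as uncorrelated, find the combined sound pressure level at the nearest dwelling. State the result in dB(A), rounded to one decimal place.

First find each source's level at the receiver (point-source: −20·log₁₀(r/r_ref)), then combine on an intensity basis.
milling machine: 89 − 20·log₁₀(7.7/1.3) = 89 − 15.45 = 73.55 dB(A).
ultrasonic cleaner: 80 − 20·log₁₀(12.2/1.3) = 80 − 19.45 = 60.55 dB(A).
server rack: 73 − 20·log₁₀(9.3/1.3) = 73 − 17.09 = 55.91 dB(A).
Σ 10^(L/10) = 2.417e+07 → L_total = 10·log₁₀(2.417e+07) = 73.83 dB(A).

73.8 dB(A)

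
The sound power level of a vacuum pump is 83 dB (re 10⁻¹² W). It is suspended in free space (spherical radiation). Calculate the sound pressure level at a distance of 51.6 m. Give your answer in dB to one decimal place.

The power spreads over a sphere of area 4π·r², so L_p = L_w − 10·log₁₀(4π·r²).
4π·r² = 3.346e+04 m², 10·log₁₀ of that is 45.245 dB.
L_p = 83 − 45.245 = 37.75 dB.

37.8 dB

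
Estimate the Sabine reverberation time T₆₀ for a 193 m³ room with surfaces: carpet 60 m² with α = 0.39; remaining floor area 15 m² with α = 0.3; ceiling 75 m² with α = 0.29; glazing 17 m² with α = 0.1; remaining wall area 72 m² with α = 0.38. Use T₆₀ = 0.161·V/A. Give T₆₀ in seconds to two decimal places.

Total absorption A = 60·0.39 + 15·0.3 + 75·0.29 + 17·0.1 + 72·0.38 = 78.71 m² sabins.
T₆₀ = 0.161·V/A = 0.161·193/78.71 = 0.395 s.

0.39 s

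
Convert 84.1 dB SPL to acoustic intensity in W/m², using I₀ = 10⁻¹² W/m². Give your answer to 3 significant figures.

0.000257 W/m²

I/I₀ = 10^(84.1/10) = 2.57e+08, so I = 2.57e+08 × 10⁻¹² W/m².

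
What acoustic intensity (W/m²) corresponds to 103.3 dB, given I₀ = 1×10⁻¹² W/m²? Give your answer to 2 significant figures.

0.021 W/m²

L = 10·log₁₀(I/I₀) ⇒ I = I₀·10^(L/10) = 10⁻¹² × 10^10.33.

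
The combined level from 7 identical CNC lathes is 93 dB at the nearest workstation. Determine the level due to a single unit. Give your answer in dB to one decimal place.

Dividing the total intensity by 7 lowers the level by 10·log₁₀ 7 = 8.451 dB: L₁ = 93 − 8.451.

84.5 dB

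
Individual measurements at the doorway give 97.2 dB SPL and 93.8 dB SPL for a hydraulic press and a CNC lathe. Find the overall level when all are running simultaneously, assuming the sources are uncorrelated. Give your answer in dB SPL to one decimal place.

Incoherent sources combine by intensity addition: L_total = 10·log₁₀(Σ 10^(L_i/10)).
Σ 10^(L/10) = 10^(97.2/10) + 10^(93.8/10) = 7.647e+09.
L_total = 10·log₁₀(7.647e+09) = 98.83 dB SPL.

98.8 dB SPL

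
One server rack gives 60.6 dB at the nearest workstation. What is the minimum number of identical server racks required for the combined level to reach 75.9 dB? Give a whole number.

The shortfall is 75.9 − 60.6 = 15.3 dB, and N units add 10·log₁₀ N, so need 10·log₁₀ N ≥ 15.3.
N ≥ 10^(15.3/10) = 33.884, so N = 34.

34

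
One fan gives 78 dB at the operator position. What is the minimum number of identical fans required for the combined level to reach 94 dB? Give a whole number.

N identical sources give L₁ + 10·log₁₀ N, so require 10·log₁₀ N ≥ 94 − 78 = 16.0 dB.
N ≥ 10^(16.0/10) = 39.811, so N = 40.

40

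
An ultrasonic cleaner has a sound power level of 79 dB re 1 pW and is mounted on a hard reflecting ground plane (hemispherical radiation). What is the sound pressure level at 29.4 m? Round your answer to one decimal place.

41.7 dB

Free-field hemispherical radiation: L_p = L_w − 10·log₁₀(2π·r²), r = 29.4 m.
2π·r² = 5431 m², 10·log₁₀ of that is 37.349 dB.
L_p = 79 − 37.349 = 41.65 dB.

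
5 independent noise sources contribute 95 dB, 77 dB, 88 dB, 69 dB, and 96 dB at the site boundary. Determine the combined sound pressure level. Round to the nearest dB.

99 dB

Incoherent sources combine by intensity addition: L_total = 10·log₁₀(Σ 10^(L_i/10)).
Σ 10^(L/10) = 10^(95/10) + 10^(77/10) + 10^(88/10) + 10^(69/10) + 10^(96/10) = 7.832e+09.
L_total = 10·log₁₀(7.832e+09) = 98.94 dB.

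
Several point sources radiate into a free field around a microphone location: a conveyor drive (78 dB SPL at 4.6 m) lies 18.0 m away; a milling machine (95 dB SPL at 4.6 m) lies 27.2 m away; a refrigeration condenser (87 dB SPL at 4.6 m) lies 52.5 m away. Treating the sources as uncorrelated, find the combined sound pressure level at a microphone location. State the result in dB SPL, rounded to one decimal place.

Apply inverse-square spreading to bring every level to the receiver, then sum 10^(L/10).
conveyor drive: 78 − 20·log₁₀(18.0/4.6) = 78 − 11.85 = 66.15 dB SPL.
milling machine: 95 − 20·log₁₀(27.2/4.6) = 95 − 15.44 = 79.56 dB SPL.
refrigeration condenser: 87 − 20·log₁₀(52.5/4.6) = 87 − 21.15 = 65.85 dB SPL.
Σ 10^(L/10) = 9.841e+07 → L_total = 10·log₁₀(9.841e+07) = 79.93 dB SPL.

79.9 dB SPL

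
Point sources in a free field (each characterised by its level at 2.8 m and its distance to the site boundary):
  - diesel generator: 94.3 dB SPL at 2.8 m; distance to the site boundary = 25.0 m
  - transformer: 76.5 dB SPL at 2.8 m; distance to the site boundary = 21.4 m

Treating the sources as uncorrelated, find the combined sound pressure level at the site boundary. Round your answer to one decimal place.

Propagate each source to the receiver with L = L_ref − 20·log₁₀(r/r_ref), then add intensities.
diesel generator: 94.3 − 20·log₁₀(25.0/2.8) = 94.3 − 19.02 = 75.28 dB SPL.
transformer: 76.5 − 20·log₁₀(21.4/2.8) = 76.5 − 17.67 = 58.83 dB SPL.
Σ 10^(L/10) = 3.453e+07 → L_total = 10·log₁₀(3.453e+07) = 75.38 dB SPL.

75.4 dB SPL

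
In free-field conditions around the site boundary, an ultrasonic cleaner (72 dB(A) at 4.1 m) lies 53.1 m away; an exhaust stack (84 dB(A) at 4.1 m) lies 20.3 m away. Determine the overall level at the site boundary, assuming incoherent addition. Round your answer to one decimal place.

Apply inverse-square spreading to bring every level to the receiver, then sum 10^(L/10).
ultrasonic cleaner: 72 − 20·log₁₀(53.1/4.1) = 72 − 22.25 = 49.75 dB(A).
exhaust stack: 84 − 20·log₁₀(20.3/4.1) = 84 − 13.89 = 70.11 dB(A).
Σ 10^(L/10) = 1.034e+07 → L_total = 10·log₁₀(1.034e+07) = 70.15 dB(A).

70.1 dB(A)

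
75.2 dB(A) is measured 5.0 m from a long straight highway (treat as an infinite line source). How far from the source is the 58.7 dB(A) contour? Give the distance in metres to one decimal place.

The 16.5 dB drop corresponds to a distance ratio of 10^(16.5/10) for a line source.
r₂ = 5.0·10^((75.2−58.7)/10) = 5.0·10^(16.5/10) = 223.34 m.

223.3 m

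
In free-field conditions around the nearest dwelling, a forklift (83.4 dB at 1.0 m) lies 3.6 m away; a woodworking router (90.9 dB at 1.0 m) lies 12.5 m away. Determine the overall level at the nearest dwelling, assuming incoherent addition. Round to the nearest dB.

74 dB

First find each source's level at the receiver (point-source: −20·log₁₀(r/r_ref)), then combine on an intensity basis.
forklift: 83.4 − 20·log₁₀(3.6/1.0) = 83.4 − 11.13 = 72.27 dB.
woodworking router: 90.9 − 20·log₁₀(12.5/1.0) = 90.9 − 21.94 = 68.96 dB.
Σ 10^(L/10) = 2.475e+07 → L_total = 10·log₁₀(2.475e+07) = 73.94 dB.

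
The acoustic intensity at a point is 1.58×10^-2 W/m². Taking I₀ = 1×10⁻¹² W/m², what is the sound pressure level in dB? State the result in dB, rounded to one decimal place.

L = 10·log₁₀(I/I₀) = 10·log₁₀(1.58×10^-2/10⁻¹²) = 10·log₁₀(1.58×10^10).
L = 10·(0.1987 + 10) = 101.99 dB.

102.0 dB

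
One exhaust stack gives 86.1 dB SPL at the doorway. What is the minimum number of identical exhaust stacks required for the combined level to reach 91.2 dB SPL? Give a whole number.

4

N identical sources give L₁ + 10·log₁₀ N, so require 10·log₁₀ N ≥ 91.2 − 86.1 = 5.1 dB.
N ≥ 10^(5.1/10) = 3.236, so N = 4.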